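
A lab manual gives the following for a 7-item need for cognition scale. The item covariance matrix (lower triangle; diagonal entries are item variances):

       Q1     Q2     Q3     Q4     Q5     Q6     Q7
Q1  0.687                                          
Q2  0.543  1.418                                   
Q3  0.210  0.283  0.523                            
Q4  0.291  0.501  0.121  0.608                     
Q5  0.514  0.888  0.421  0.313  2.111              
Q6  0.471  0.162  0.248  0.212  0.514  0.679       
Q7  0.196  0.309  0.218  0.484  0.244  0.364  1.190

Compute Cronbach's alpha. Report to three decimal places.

Σσᵢ² = 0.687 + 1.418 + 0.523 + 0.608 + 2.111 + 0.679 + 1.190 = 7.216
Sum of the distinct covariances = 7.507
Var(T) = 7.216 + 2 × 7.507 = 22.230
α = (k/(k−1))·(1 − Σσᵢ²/Var(T)) = (7/6)·(1 − 7.216/22.230) = 0.788

α = 0.788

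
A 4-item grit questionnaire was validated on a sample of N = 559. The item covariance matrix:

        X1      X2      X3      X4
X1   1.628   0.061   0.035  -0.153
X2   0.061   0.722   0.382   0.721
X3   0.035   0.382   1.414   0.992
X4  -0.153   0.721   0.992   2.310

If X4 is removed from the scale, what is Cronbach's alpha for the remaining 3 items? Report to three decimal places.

Cronbach's alpha = 0.304

Remaining items: X1, X2, X3 (k = 3).
Σσ²ᵢ = 1.628 + 0.722 + 1.414 = 3.764
σ²_T = 3.764 + 2 × 0.478 = 4.720
α (item deleted) = (3/2)·(1 − 3.764/4.720) = 0.304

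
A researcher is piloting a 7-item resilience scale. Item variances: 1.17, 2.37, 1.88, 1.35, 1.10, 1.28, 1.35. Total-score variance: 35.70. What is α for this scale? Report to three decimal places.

Σσᵢ² = 1.17 + 2.37 + 1.88 + 1.35 + 1.10 + 1.28 + 1.35 = 10.50
α = (k/(k−1))·(1 − Σσᵢ²/σ²_total) = (7/6)·(1 − 10.50/35.70) = 0.824

α = 0.824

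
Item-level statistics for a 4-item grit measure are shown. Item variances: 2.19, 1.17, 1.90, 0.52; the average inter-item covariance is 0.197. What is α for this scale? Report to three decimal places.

Σσᵢ² = 2.19 + 1.17 + 1.90 + 0.52 = 5.78
Sum of the 6 distinct covariances = 6 × 0.197 = 1.182
Var(T) = Σσᵢ² + 2·Σcov = 5.78 + 2 × 1.182 = 8.144
α = (4/3)·(1 − 5.78/8.144) = 0.387

α = 0.387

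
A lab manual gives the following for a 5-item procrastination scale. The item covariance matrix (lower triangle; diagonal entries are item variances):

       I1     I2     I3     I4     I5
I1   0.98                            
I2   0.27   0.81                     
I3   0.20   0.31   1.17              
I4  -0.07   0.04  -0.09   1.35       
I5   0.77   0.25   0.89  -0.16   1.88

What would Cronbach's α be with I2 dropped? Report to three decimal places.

α = 0.485

Remaining items: I1, I3, I4, I5 (k = 4).
Σσ²ᵢ = 0.98 + 1.17 + 1.35 + 1.88 = 5.38
Var(T) = 5.38 + 2 × 1.54 = 8.46
α (item deleted) = (4/3)·(1 − 5.38/8.46) = 0.485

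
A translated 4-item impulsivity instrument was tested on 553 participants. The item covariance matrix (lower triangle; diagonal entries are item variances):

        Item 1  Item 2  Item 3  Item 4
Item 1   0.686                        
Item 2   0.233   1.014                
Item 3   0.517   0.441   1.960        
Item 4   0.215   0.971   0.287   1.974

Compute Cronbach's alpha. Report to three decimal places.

α = 0.648

Σσ²ᵢ = 0.686 + 1.014 + 1.960 + 1.974 = 5.634
Σ_{i<j} σ_ij = 2.664
total variance = 5.634 + 2 × 2.664 = 10.962
α = (k/(k−1))·(1 − Σσ²ᵢ/total variance) = (4/3)·(1 − 5.634/10.962) = 0.648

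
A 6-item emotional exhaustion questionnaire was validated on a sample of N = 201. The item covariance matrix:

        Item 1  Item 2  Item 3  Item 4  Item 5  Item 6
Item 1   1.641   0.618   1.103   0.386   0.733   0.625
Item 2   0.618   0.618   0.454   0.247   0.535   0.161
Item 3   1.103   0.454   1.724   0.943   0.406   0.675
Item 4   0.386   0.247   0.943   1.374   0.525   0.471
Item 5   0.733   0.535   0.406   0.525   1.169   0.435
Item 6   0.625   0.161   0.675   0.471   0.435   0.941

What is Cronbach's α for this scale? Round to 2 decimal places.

α = 0.83

ΣVar(i) = 1.641 + 0.618 + 1.724 + 1.374 + 1.169 + 0.941 = 7.467
Sum of the distinct covariances = 8.317
total variance = 7.467 + 2 × 8.317 = 24.101
α = (k/(k−1))·(1 − ΣVar(i)/total variance) = (6/5)·(1 − 7.467/24.101) = 0.83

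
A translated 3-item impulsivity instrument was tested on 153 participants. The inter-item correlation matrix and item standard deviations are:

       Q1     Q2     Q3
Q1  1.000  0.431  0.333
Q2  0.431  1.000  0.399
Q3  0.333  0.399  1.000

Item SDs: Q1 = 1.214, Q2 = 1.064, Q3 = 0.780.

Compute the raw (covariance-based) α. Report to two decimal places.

α = 0.64

Σσ²ᵢ = 1.214² + 1.064² + 0.780² = 3.2143
Covariances σ_ij = r_ij · s_i · s_j:
  σ(Q1,Q2) = 0.431 × 1.214 × 1.064 = 0.5567
  σ(Q1,Q3) = 0.333 × 1.214 × 0.780 = 0.3153
  σ(Q2,Q3) = 0.399 × 1.064 × 0.780 = 0.3311
σ²_T = Σσ²ᵢ + 2·Σσ_ij = 3.2143 + 2 × 1.2031 = 5.6205
α = (3/2)·(1 − 3.2143/5.6205) = 0.64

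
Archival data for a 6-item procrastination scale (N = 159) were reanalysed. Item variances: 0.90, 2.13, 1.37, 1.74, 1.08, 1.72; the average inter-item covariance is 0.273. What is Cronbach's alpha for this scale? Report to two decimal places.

α = 0.57

Σσᵢ² = 0.90 + 2.13 + 1.37 + 1.74 + 1.08 + 1.72 = 8.94
Sum of the 15 distinct covariances = 15 × 0.273 = 4.095
total variance = Σσᵢ² + 2·Σcov = 8.94 + 2 × 4.095 = 17.130
α = (6/5)·(1 − 8.94/17.130) = 0.57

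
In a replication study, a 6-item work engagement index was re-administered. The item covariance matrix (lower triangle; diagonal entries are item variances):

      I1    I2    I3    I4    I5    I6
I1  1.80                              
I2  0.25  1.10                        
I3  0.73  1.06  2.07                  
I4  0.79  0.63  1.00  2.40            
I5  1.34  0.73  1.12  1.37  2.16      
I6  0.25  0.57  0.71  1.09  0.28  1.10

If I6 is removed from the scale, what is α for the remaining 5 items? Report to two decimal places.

α = 0.82

Remaining items: I1, I2, I3, I4, I5 (k = 5).
Σσᵢ² = 1.80 + 1.10 + 2.07 + 2.40 + 2.16 = 9.53
total variance = 9.53 + 2 × 9.02 = 27.57
α (item deleted) = (5/4)·(1 − 9.53/27.57) = 0.82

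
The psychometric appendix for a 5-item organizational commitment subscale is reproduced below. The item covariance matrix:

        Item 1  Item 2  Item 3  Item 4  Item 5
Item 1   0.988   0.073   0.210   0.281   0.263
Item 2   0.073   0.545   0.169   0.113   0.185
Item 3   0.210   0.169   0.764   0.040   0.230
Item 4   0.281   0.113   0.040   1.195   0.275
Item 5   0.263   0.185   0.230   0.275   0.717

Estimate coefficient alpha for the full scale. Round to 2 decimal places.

α = 0.58

Σσ²ᵢ = 0.988 + 0.545 + 0.764 + 1.195 + 0.717 = 4.209
Sum of the distinct covariances = 1.839
Var(T) = 4.209 + 2 × 1.839 = 7.887
α = (k/(k−1))·(1 − Σσ²ᵢ/Var(T)) = (5/4)·(1 − 4.209/7.887) = 0.58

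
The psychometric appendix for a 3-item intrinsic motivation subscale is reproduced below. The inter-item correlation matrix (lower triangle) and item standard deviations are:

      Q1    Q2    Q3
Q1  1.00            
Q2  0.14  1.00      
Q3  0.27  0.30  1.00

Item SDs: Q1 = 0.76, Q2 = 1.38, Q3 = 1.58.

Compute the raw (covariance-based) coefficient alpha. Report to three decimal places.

α = 0.467

Σσ²ᵢ = 0.76² + 1.38² + 1.58² = 4.9784
Covariances σ_ij = r_ij · s_i · s_j:
  σ(Q1,Q2) = 0.14 × 0.76 × 1.38 = 0.1468
  σ(Q1,Q3) = 0.27 × 0.76 × 1.58 = 0.3242
  σ(Q2,Q3) = 0.30 × 1.38 × 1.58 = 0.6541
σ²_T = Σσ²ᵢ + 2·Σσ_ij = 4.9784 + 2 × 1.1251 = 7.2286
α = (3/2)·(1 − 4.9784/7.2286) = 0.467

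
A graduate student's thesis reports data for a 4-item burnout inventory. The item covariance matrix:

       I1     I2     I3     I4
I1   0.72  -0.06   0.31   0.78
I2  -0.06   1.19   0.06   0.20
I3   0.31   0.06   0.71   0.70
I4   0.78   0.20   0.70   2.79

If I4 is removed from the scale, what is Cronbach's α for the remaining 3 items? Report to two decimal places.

Cronbach's α = 0.29

Remaining items: I1, I2, I3 (k = 3).
Σσᵢ² = 0.72 + 1.19 + 0.71 = 2.62
σ²_T = 2.62 + 2 × 0.31 = 3.24
α (item deleted) = (3/2)·(1 − 2.62/3.24) = 0.29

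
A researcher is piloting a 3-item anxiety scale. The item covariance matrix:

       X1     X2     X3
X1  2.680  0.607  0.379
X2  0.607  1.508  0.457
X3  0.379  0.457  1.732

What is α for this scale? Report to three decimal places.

Σσ²ᵢ = 2.680 + 1.508 + 1.732 = 5.920
Σ_{i<j} σ_ij = 1.443
σ²_total = 5.920 + 2 × 1.443 = 8.806
α = (k/(k−1))·(1 − Σσ²ᵢ/σ²_total) = (3/2)·(1 − 5.920/8.806) = 0.492

α = 0.492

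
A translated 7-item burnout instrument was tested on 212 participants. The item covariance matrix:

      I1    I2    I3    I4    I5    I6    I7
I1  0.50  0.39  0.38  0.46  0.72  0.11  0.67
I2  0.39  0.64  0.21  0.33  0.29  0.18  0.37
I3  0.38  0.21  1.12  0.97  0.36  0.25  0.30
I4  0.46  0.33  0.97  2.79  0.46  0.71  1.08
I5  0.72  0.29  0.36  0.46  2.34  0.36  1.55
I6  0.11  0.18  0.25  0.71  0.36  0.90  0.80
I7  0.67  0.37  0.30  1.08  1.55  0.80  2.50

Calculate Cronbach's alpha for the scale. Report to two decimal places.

Σσᵢ² = 0.50 + 0.64 + 1.12 + 2.79 + 2.34 + 0.90 + 2.50 = 10.79
Sum of the distinct covariances = 10.95
Var(T) = 10.79 + 2 × 10.95 = 32.69
α = (k/(k−1))·(1 − Σσᵢ²/Var(T)) = (7/6)·(1 − 10.79/32.69) = 0.78

α = 0.78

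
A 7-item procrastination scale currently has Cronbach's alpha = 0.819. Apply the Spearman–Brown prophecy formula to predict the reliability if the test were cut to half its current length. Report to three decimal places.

Length factor m = 1/2
α' = m·α / (1 − (1−m)·α)
   = 1/2 × 0.819 / (1 − (1 − 1/2) × 0.819)
   = 0.4095 / 0.5905 = 0.693

predicted reliability = 0.693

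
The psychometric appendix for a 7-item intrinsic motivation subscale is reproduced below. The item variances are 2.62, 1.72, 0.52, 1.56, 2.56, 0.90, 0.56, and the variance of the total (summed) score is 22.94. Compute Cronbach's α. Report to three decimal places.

Σσ²ᵢ = 2.62 + 1.72 + 0.52 + 1.56 + 2.56 + 0.90 + 0.56 = 10.44
α = (k/(k−1))·(1 − Σσ²ᵢ/σ²_T) = (7/6)·(1 − 10.44/22.94) = 0.636

Cronbach's α = 0.636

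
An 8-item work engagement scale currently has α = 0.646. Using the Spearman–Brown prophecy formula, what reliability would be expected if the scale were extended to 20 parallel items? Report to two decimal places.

Length factor m = 20/8 = 2.5000
α' = m·α / (1 + (m−1)·α)
   = 20/8 × 0.646 / (1 + (20/8 − 1) × 0.646)
   = 1.6150 / 1.9690 = 0.82

predicted reliability = 0.82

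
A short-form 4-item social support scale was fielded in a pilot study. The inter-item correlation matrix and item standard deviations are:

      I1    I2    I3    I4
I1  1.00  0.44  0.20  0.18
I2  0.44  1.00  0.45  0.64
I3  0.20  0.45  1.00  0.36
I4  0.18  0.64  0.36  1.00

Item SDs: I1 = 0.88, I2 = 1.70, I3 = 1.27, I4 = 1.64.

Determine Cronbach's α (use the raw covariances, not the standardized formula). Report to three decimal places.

α = 0.718

Σσ²ᵢ = 0.88² + 1.70² + 1.27² + 1.64² = 7.9669
Covariances σ_ij = r_ij · s_i · s_j:
  σ(I1,I2) = 0.44 × 0.88 × 1.70 = 0.6582
  σ(I1,I3) = 0.20 × 0.88 × 1.27 = 0.2235
  σ(I1,I4) = 0.18 × 0.88 × 1.64 = 0.2598
  σ(I2,I3) = 0.45 × 1.70 × 1.27 = 0.9716
  σ(I2,I4) = 0.64 × 1.70 × 1.64 = 1.7843
  σ(I3,I4) = 0.36 × 1.27 × 1.64 = 0.7498
σ²_T = Σσ²ᵢ + 2·Σσ_ij = 7.9669 + 2 × 4.6472 = 17.2613
α = (4/3)·(1 − 7.9669/17.2613) = 0.718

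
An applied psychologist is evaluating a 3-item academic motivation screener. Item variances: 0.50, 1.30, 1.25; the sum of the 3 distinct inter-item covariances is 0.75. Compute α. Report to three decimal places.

ΣVar(i) = 0.50 + 1.30 + 1.25 = 3.05
Sum of distinct covariances = 0.75
total variance = ΣVar(i) + 2·Σcov = 3.05 + 2 × 0.75 = 4.55
α = (3/2)·(1 − 3.05/4.55) = 0.495

α = 0.495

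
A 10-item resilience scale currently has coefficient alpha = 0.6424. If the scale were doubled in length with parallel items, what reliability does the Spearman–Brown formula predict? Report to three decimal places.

predicted reliability = 0.782

Length factor m = 2
α' = m·α / (1 + (m−1)·α)
   = 2 × 0.6424 / (1 + (2 − 1) × 0.6424)
   = 1.2848 / 1.6424 = 0.782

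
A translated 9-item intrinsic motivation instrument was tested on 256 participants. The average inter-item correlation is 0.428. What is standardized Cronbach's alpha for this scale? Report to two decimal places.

Standardized α = k·r̄ / (1 + (k−1)·r̄) = 9 × 0.428 / (1 + 8 × 0.428)
  = 3.8520 / 4.4240 = 0.87

α = 0.87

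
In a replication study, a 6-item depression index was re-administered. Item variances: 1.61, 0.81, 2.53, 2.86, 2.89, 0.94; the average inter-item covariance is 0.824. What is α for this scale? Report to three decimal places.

α = 0.816

Σσᵢ² = 1.61 + 0.81 + 2.53 + 2.86 + 2.89 + 0.94 = 11.64
Sum of the 15 distinct covariances = 15 × 0.824 = 12.360
Var(T) = Σσᵢ² + 2·Σcov = 11.64 + 2 × 12.360 = 36.360
α = (6/5)·(1 − 11.64/36.360) = 0.816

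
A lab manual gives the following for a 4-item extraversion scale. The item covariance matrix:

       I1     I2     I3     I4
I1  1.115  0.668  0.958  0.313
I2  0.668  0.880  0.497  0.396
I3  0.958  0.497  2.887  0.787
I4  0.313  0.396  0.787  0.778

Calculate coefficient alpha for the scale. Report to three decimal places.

coefficient alpha = 0.748

Σσ²ᵢ = 1.115 + 0.880 + 2.887 + 0.778 = 5.660
Sum of the distinct covariances = 3.619
σ²_T = 5.660 + 2 × 3.619 = 12.898
α = (k/(k−1))·(1 − Σσ²ᵢ/σ²_T) = (4/3)·(1 − 5.660/12.898) = 0.748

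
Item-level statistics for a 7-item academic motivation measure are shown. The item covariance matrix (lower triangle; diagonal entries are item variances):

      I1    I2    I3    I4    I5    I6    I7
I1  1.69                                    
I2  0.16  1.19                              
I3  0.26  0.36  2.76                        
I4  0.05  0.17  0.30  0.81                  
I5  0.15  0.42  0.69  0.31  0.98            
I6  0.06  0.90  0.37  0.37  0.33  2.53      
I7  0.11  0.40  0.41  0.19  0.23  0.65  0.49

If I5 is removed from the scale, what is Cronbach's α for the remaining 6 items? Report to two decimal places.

Cronbach's α = 0.60

Remaining items: I1, I2, I3, I4, I6, I7 (k = 6).
Σσ²ᵢ = 1.69 + 1.19 + 2.76 + 0.81 + 2.53 + 0.49 = 9.47
Var(T) = 9.47 + 2 × 4.76 = 18.99
α (item deleted) = (6/5)·(1 − 9.47/18.99) = 0.60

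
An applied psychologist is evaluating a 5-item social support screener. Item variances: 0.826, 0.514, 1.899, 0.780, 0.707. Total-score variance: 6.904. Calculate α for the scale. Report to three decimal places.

α = 0.394

Σσ²ᵢ = 0.826 + 0.514 + 1.899 + 0.780 + 0.707 = 4.726
α = (k/(k−1))·(1 − Σσ²ᵢ/total variance) = (5/4)·(1 − 4.726/6.904) = 0.394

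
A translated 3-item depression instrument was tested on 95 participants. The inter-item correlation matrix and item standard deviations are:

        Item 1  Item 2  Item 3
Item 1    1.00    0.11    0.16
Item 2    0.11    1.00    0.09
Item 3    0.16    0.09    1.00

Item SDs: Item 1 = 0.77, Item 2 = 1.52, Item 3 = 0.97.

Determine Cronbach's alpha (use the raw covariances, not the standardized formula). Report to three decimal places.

Σσ²ᵢ = 0.77² + 1.52² + 0.97² = 3.8442
Covariances σ_ij = r_ij · s_i · s_j:
  σ(Item 1,Item 2) = 0.11 × 0.77 × 1.52 = 0.1287
  σ(Item 1,Item 3) = 0.16 × 0.77 × 0.97 = 0.1195
  σ(Item 2,Item 3) = 0.09 × 1.52 × 0.97 = 0.1327
σ²_T = Σσ²ᵢ + 2·Σσ_ij = 3.8442 + 2 × 0.3809 = 4.6060
α = (3/2)·(1 − 3.8442/4.6060) = 0.248

Cronbach's alpha = 0.248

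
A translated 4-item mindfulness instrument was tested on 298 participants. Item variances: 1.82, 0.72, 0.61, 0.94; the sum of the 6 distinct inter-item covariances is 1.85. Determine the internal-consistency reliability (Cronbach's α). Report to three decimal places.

sum of item variances = 1.82 + 0.72 + 0.61 + 0.94 = 4.09
Sum of distinct covariances = 1.85
Var(T) = sum of item variances + 2·Σcov = 4.09 + 2 × 1.85 = 7.79
α = (4/3)·(1 − 4.09/7.79) = 0.633

Cronbach's α = 0.633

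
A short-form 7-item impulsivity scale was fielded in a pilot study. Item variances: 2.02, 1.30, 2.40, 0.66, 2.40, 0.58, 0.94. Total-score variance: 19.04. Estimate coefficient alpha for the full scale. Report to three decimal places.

Σσᵢ² = 2.02 + 1.30 + 2.40 + 0.66 + 2.40 + 0.58 + 0.94 = 10.30
α = (k/(k−1))·(1 − Σσᵢ²/Var(T)) = (7/6)·(1 − 10.30/19.04) = 0.536

coefficient alpha = 0.536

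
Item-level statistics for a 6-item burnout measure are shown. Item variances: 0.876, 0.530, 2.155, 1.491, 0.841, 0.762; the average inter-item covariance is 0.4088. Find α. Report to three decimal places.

Σσ²ᵢ = 0.876 + 0.530 + 2.155 + 1.491 + 0.841 + 0.762 = 6.655
Sum of the 15 distinct covariances = 15 × 0.4088 = 6.1320
σ²_total = Σσ²ᵢ + 2·Σcov = 6.655 + 2 × 6.1320 = 18.9190
α = (6/5)·(1 − 6.655/18.9190) = 0.778

α = 0.778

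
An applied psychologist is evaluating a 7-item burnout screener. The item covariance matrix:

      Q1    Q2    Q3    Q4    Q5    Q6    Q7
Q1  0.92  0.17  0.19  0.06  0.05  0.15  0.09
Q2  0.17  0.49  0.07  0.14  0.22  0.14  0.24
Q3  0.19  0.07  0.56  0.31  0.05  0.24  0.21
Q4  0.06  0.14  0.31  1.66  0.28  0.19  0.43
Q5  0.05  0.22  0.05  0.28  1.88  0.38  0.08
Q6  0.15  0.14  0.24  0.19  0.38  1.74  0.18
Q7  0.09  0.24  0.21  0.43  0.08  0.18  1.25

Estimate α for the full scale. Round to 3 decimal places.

α = 0.556

ΣVar(i) = 0.92 + 0.49 + 0.56 + 1.66 + 1.88 + 1.74 + 1.25 = 8.50
Sum of off-diagonal covariances = 3.87
total variance = 8.50 + 2 × 3.87 = 16.24
α = (k/(k−1))·(1 − ΣVar(i)/total variance) = (7/6)·(1 − 8.50/16.24) = 0.556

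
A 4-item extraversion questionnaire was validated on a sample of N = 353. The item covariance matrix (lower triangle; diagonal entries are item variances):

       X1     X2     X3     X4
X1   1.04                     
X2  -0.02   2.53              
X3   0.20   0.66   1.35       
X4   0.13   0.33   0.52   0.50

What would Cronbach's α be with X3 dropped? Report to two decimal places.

Remaining items: X1, X2, X4 (k = 3).
sum of item variances = 1.04 + 2.53 + 0.50 = 4.07
total variance = 4.07 + 2 × 0.44 = 4.95
α (item deleted) = (3/2)·(1 − 4.07/4.95) = 0.27

Cronbach's α = 0.27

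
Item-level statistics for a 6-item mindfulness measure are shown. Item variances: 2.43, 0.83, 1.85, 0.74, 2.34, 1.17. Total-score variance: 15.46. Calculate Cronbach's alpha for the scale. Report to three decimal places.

α = 0.473

Σσ²ᵢ = 2.43 + 0.83 + 1.85 + 0.74 + 2.34 + 1.17 = 9.36
α = (k/(k−1))·(1 − Σσ²ᵢ/σ²_T) = (6/5)·(1 − 9.36/15.46) = 0.473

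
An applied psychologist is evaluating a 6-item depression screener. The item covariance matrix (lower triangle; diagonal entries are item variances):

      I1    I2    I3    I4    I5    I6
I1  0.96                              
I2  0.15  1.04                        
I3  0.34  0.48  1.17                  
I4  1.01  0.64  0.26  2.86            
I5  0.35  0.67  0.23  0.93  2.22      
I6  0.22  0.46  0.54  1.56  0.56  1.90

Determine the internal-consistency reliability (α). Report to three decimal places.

sum of item variances = 0.96 + 1.04 + 1.17 + 2.86 + 2.22 + 1.90 = 10.15
Sum of off-diagonal covariances = 8.40
σ²_T = 10.15 + 2 × 8.40 = 26.95
α = (k/(k−1))·(1 − sum of item variances/σ²_T) = (6/5)·(1 − 10.15/26.95) = 0.748

α = 0.748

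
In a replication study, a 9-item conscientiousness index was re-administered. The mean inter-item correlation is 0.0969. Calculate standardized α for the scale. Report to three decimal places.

standardized α = 0.491

Standardized α = k·r̄ / (1 + (k−1)·r̄) = 9 × 0.0969 / (1 + 8 × 0.0969)
  = 0.8721 / 1.7752 = 0.491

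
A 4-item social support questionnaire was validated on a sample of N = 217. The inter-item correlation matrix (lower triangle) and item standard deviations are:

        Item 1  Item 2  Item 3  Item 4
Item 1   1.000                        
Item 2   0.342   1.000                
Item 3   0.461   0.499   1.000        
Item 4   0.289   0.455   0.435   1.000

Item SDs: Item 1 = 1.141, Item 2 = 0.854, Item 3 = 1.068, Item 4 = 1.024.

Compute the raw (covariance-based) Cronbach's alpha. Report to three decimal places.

Cronbach's alpha = 0.731

Σσ²ᵢ = 1.141² + 0.854² + 1.068² + 1.024² = 4.2204
Covariances σ_ij = r_ij · s_i · s_j:
  σ(Item 1,Item 2) = 0.342 × 1.141 × 0.854 = 0.3332
  σ(Item 1,Item 3) = 0.461 × 1.141 × 1.068 = 0.5618
  σ(Item 1,Item 4) = 0.289 × 1.141 × 1.024 = 0.3377
  σ(Item 2,Item 3) = 0.499 × 0.854 × 1.068 = 0.4551
  σ(Item 2,Item 4) = 0.455 × 0.854 × 1.024 = 0.3979
  σ(Item 3,Item 4) = 0.435 × 1.068 × 1.024 = 0.4757
σ²_T = Σσ²ᵢ + 2·Σσ_ij = 4.2204 + 2 × 2.5614 = 9.3432
α = (4/3)·(1 − 4.2204/9.3432) = 0.731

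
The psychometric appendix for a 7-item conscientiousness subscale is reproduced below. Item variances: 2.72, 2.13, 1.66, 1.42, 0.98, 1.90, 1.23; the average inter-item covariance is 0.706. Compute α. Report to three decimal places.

α = 0.830

sum of item variances = 2.72 + 2.13 + 1.66 + 1.42 + 0.98 + 1.90 + 1.23 = 12.04
Sum of the 21 distinct covariances = 21 × 0.706 = 14.826
σ²_total = sum of item variances + 2·Σcov = 12.04 + 2 × 14.826 = 41.692
α = (7/6)·(1 − 12.04/41.692) = 0.830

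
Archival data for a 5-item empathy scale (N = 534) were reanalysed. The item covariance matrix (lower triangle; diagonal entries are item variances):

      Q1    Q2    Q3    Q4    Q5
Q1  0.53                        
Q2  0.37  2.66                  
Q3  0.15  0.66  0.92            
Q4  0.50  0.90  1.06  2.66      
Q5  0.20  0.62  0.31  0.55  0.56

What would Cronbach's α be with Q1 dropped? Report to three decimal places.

Cronbach's α = 0.729

Remaining items: Q2, Q3, Q4, Q5 (k = 4).
Σσ²ᵢ = 2.66 + 0.92 + 2.66 + 0.56 = 6.80
σ²_total = 6.80 + 2 × 4.10 = 15.00
α (item deleted) = (4/3)·(1 − 6.80/15.00) = 0.729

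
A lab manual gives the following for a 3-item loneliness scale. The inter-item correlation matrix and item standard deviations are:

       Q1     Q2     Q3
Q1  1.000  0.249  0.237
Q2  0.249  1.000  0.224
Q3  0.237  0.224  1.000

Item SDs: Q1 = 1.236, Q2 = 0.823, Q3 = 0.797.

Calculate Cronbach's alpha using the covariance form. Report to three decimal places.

Σσ²ᵢ = 1.236² + 0.823² + 0.797² = 2.8402
Covariances σ_ij = r_ij · s_i · s_j:
  σ(Q1,Q2) = 0.249 × 1.236 × 0.823 = 0.2533
  σ(Q1,Q3) = 0.237 × 1.236 × 0.797 = 0.2335
  σ(Q2,Q3) = 0.224 × 0.823 × 0.797 = 0.1469
σ²_T = Σσ²ᵢ + 2·Σσ_ij = 2.8402 + 2 × 0.6337 = 4.1076
α = (3/2)·(1 − 2.8402/4.1076) = 0.463

α = 0.463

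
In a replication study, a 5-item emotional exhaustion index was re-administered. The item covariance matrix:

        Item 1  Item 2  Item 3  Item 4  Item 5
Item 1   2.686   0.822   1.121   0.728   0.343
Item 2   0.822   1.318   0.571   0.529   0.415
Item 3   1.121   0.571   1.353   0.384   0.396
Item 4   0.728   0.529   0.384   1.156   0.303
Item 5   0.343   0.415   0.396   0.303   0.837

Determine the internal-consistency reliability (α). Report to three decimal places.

sum of item variances = 2.686 + 1.318 + 1.353 + 1.156 + 0.837 = 7.350
Sum of the distinct covariances = 5.612
σ²_total = 7.350 + 2 × 5.612 = 18.574
α = (k/(k−1))·(1 − sum of item variances/σ²_total) = (5/4)·(1 − 7.350/18.574) = 0.755

α = 0.755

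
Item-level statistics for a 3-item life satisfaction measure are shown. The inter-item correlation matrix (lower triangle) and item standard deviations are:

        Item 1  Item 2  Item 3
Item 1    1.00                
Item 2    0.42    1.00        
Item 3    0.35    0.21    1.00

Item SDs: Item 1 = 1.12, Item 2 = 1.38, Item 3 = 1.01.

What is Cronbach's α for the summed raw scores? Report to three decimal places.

α = 0.586

Σσ²ᵢ = 1.12² + 1.38² + 1.01² = 4.1789
Covariances σ_ij = r_ij · s_i · s_j:
  σ(Item 1,Item 2) = 0.42 × 1.12 × 1.38 = 0.6492
  σ(Item 1,Item 3) = 0.35 × 1.12 × 1.01 = 0.3959
  σ(Item 2,Item 3) = 0.21 × 1.38 × 1.01 = 0.2927
σ²_T = Σσ²ᵢ + 2·Σσ_ij = 4.1789 + 2 × 1.3378 = 6.8545
α = (3/2)·(1 − 4.1789/6.8545) = 0.586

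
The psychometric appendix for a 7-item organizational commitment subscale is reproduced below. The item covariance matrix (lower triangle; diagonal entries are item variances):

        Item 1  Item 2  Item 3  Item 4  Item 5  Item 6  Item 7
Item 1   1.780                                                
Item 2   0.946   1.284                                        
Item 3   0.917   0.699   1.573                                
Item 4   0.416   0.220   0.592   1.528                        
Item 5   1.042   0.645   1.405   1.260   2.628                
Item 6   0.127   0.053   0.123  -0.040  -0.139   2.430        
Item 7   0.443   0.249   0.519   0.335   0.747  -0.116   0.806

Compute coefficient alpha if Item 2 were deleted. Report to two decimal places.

coefficient alpha = 0.70

Remaining items: Item 1, Item 3, Item 4, Item 5, Item 6, Item 7 (k = 6).
Σσ²ᵢ = 1.780 + 1.573 + 1.528 + 2.628 + 2.430 + 0.806 = 10.745
σ²_total = 10.745 + 2 × 7.631 = 26.007
α (item deleted) = (6/5)·(1 − 10.745/26.007) = 0.70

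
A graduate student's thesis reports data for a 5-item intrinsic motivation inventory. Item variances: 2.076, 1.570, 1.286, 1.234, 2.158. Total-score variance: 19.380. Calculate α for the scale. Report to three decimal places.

Σσᵢ² = 2.076 + 1.570 + 1.286 + 1.234 + 2.158 = 8.324
α = (k/(k−1))·(1 − Σσᵢ²/total variance) = (5/4)·(1 − 8.324/19.380) = 0.713

α = 0.713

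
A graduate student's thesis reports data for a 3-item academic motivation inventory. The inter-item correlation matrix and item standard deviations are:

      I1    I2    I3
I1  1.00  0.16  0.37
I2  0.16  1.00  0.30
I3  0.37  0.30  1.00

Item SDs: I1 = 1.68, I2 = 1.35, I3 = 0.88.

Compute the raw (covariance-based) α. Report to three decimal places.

α = 0.478

Σσ²ᵢ = 1.68² + 1.35² + 0.88² = 5.4193
Covariances σ_ij = r_ij · s_i · s_j:
  σ(I1,I2) = 0.16 × 1.68 × 1.35 = 0.3629
  σ(I1,I3) = 0.37 × 1.68 × 0.88 = 0.5470
  σ(I2,I3) = 0.30 × 1.35 × 0.88 = 0.3564
σ²_T = Σσ²ᵢ + 2·Σσ_ij = 5.4193 + 2 × 1.2663 = 7.9519
α = (3/2)·(1 − 5.4193/7.9519) = 0.478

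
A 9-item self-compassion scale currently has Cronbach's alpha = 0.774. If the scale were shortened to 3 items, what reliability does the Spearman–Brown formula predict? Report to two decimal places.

predicted reliability = 0.53

Length factor m = 3/9 = 0.3333
α' = m·α / (1 − (1−m)·α)
   = 3/9 × 0.774 / (1 − (1 − 3/9) × 0.774)
   = 0.2580 / 0.4840 = 0.53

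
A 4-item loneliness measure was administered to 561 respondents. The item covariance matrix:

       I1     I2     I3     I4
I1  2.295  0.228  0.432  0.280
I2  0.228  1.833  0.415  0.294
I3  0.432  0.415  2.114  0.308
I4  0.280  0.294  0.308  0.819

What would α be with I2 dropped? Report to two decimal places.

Remaining items: I1, I3, I4 (k = 3).
sum of item variances = 2.295 + 2.114 + 0.819 = 5.228
σ²_total = 5.228 + 2 × 1.020 = 7.268
α (item deleted) = (3/2)·(1 − 5.228/7.268) = 0.42

α = 0.42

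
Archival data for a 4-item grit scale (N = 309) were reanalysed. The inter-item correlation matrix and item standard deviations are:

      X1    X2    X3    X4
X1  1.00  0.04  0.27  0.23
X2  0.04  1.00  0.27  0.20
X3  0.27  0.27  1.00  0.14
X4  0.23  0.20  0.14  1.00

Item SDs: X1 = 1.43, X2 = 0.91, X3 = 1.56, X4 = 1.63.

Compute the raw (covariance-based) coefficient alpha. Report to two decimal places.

α = 0.48

Σσ²ᵢ = 1.43² + 0.91² + 1.56² + 1.63² = 7.9635
Covariances σ_ij = r_ij · s_i · s_j:
  σ(X1,X2) = 0.04 × 1.43 × 0.91 = 0.0521
  σ(X1,X3) = 0.27 × 1.43 × 1.56 = 0.6023
  σ(X1,X4) = 0.23 × 1.43 × 1.63 = 0.5361
  σ(X2,X3) = 0.27 × 0.91 × 1.56 = 0.3833
  σ(X2,X4) = 0.20 × 0.91 × 1.63 = 0.2967
  σ(X3,X4) = 0.14 × 1.56 × 1.63 = 0.3560
σ²_T = Σσ²ᵢ + 2·Σσ_ij = 7.9635 + 2 × 2.2265 = 12.4165
α = (4/3)·(1 − 7.9635/12.4165) = 0.48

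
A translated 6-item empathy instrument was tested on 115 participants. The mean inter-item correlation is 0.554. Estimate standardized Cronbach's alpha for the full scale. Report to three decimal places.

α = 0.882

Standardized α = k·r̄ / (1 + (k−1)·r̄) = 6 × 0.554 / (1 + 5 × 0.554)
  = 3.3240 / 3.7700 = 0.882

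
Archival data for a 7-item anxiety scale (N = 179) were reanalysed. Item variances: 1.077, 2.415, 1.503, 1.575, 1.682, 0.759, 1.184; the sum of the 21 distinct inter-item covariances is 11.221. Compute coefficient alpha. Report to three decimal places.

Σσ²ᵢ = 1.077 + 2.415 + 1.503 + 1.575 + 1.682 + 0.759 + 1.184 = 10.195
Sum of distinct covariances = 11.221
total variance = Σσ²ᵢ + 2·Σcov = 10.195 + 2 × 11.221 = 32.637
α = (7/6)·(1 − 10.195/32.637) = 0.802

α = 0.802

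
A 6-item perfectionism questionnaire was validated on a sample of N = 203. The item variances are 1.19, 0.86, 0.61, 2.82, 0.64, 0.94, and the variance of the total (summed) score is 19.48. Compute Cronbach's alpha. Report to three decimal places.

Σσ²ᵢ = 1.19 + 0.86 + 0.61 + 2.82 + 0.64 + 0.94 = 7.06
α = (k/(k−1))·(1 − Σσ²ᵢ/σ²_total) = (6/5)·(1 − 7.06/19.48) = 0.765

Cronbach's alpha = 0.765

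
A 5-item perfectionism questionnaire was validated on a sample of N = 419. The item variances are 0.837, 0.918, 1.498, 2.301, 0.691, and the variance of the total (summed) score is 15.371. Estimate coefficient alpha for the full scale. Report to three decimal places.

coefficient alpha = 0.742

Σσ²ᵢ = 0.837 + 0.918 + 1.498 + 2.301 + 0.691 = 6.245
α = (k/(k−1))·(1 − Σσ²ᵢ/σ²_T) = (5/4)·(1 − 6.245/15.371) = 0.742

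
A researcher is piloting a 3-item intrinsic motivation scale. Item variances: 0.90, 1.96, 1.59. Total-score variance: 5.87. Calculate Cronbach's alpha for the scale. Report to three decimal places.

Σσ²ᵢ = 0.90 + 1.96 + 1.59 = 4.45
α = (k/(k−1))·(1 − Σσ²ᵢ/σ²_T) = (3/2)·(1 − 4.45/5.87) = 0.363

α = 0.363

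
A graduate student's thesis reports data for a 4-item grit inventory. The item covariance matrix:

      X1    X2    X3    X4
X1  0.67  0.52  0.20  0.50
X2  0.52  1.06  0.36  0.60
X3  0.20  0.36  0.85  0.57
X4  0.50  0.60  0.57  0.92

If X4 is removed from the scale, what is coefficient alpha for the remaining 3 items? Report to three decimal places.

Remaining items: X1, X2, X3 (k = 3).
ΣVar(i) = 0.67 + 1.06 + 0.85 = 2.58
total variance = 2.58 + 2 × 1.08 = 4.74
α (item deleted) = (3/2)·(1 − 2.58/4.74) = 0.684

coefficient alpha = 0.684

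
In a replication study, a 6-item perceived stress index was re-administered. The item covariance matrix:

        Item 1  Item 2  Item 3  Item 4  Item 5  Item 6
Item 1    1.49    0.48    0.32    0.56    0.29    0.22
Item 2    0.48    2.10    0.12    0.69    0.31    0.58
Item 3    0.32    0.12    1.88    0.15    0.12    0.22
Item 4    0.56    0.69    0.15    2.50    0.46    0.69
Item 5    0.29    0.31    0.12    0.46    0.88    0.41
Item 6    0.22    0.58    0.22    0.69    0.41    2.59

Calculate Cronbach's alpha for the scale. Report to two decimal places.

α = 0.59

Σσᵢ² = 1.49 + 2.10 + 1.88 + 2.50 + 0.88 + 2.59 = 11.44
Σ_{i<j} σ_ij = 5.62
Var(T) = 11.44 + 2 × 5.62 = 22.68
α = (k/(k−1))·(1 − Σσᵢ²/Var(T)) = (6/5)·(1 − 11.44/22.68) = 0.59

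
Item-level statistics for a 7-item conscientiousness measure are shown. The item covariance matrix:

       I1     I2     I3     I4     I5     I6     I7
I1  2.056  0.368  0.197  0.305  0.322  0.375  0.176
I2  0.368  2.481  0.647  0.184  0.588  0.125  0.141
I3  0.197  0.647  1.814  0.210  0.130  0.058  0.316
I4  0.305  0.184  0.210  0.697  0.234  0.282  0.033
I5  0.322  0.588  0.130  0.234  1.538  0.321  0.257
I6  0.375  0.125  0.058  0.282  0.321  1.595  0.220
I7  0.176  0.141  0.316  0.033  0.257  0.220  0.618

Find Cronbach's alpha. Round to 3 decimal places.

Cronbach's alpha = 0.588

ΣVar(i) = 2.056 + 2.481 + 1.814 + 0.697 + 1.538 + 1.595 + 0.618 = 10.799
Σ_{i<j} σ_ij = 5.489
Var(T) = 10.799 + 2 × 5.489 = 21.777
α = (k/(k−1))·(1 − ΣVar(i)/Var(T)) = (7/6)·(1 − 10.799/21.777) = 0.588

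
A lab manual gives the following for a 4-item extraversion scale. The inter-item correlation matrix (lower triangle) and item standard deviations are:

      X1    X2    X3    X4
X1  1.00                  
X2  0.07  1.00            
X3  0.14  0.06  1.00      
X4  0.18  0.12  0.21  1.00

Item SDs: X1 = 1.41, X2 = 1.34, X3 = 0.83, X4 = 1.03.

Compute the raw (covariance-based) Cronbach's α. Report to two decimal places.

Σσ²ᵢ = 1.41² + 1.34² + 0.83² + 1.03² = 5.5335
Covariances σ_ij = r_ij · s_i · s_j:
  σ(X1,X2) = 0.07 × 1.41 × 1.34 = 0.1323
  σ(X1,X3) = 0.14 × 1.41 × 0.83 = 0.1638
  σ(X1,X4) = 0.18 × 1.41 × 1.03 = 0.2614
  σ(X2,X3) = 0.06 × 1.34 × 0.83 = 0.0667
  σ(X2,X4) = 0.12 × 1.34 × 1.03 = 0.1656
  σ(X3,X4) = 0.21 × 0.83 × 1.03 = 0.1795
σ²_T = Σσ²ᵢ + 2·Σσ_ij = 5.5335 + 2 × 0.9693 = 7.4721
α = (4/3)·(1 − 5.5335/7.4721) = 0.35

α = 0.35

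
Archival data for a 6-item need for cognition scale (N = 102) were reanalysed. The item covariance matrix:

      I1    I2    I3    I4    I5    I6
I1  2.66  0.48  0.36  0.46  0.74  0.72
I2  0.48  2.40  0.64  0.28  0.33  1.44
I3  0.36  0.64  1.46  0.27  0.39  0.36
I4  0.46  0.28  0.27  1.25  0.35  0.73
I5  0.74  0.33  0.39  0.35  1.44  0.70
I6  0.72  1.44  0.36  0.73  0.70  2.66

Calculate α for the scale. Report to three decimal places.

sum of item variances = 2.66 + 2.40 + 1.46 + 1.25 + 1.44 + 2.66 = 11.87
Sum of off-diagonal covariances = 8.25
Var(T) = 11.87 + 2 × 8.25 = 28.37
α = (k/(k−1))·(1 − sum of item variances/Var(T)) = (6/5)·(1 − 11.87/28.37) = 0.698

α = 0.698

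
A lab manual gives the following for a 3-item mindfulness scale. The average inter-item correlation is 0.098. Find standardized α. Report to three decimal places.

standardized α = 0.246

Standardized α = k·r̄ / (1 + (k−1)·r̄) = 3 × 0.098 / (1 + 2 × 0.098)
  = 0.2940 / 1.1960 = 0.246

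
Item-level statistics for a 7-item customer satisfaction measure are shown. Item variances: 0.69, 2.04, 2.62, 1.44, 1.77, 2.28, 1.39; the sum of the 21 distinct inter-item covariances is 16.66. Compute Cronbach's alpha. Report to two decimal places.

Cronbach's alpha = 0.85

Σσ²ᵢ = 0.69 + 2.04 + 2.62 + 1.44 + 1.77 + 2.28 + 1.39 = 12.23
Sum of distinct covariances = 16.66
σ²_total = Σσ²ᵢ + 2·Σcov = 12.23 + 2 × 16.66 = 45.55
α = (7/6)·(1 − 12.23/45.55) = 0.85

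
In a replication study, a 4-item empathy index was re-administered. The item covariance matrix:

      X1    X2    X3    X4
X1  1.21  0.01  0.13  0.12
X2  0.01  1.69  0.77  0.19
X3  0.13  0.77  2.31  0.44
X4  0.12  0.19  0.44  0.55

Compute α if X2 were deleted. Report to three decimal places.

α = 0.380

Remaining items: X1, X3, X4 (k = 3).
sum of item variances = 1.21 + 2.31 + 0.55 = 4.07
σ²_total = 4.07 + 2 × 0.69 = 5.45
α (item deleted) = (3/2)·(1 − 4.07/5.45) = 0.380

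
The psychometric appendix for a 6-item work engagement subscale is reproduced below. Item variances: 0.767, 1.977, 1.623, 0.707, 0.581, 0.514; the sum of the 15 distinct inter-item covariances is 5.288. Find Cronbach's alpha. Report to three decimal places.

Σσᵢ² = 0.767 + 1.977 + 1.623 + 0.707 + 0.581 + 0.514 = 6.169
Sum of distinct covariances = 5.288
σ²_T = Σσᵢ² + 2·Σcov = 6.169 + 2 × 5.288 = 16.745
α = (6/5)·(1 − 6.169/16.745) = 0.758

Cronbach's alpha = 0.758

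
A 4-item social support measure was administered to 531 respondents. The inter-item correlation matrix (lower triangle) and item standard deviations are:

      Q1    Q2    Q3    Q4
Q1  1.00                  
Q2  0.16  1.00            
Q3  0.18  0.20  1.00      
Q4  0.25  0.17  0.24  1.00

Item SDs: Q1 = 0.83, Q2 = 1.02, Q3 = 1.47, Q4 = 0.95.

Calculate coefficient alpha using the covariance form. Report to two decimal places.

coefficient alpha = 0.48

Σσ²ᵢ = 0.83² + 1.02² + 1.47² + 0.95² = 4.7927
Covariances σ_ij = r_ij · s_i · s_j:
  σ(Q1,Q2) = 0.16 × 0.83 × 1.02 = 0.1355
  σ(Q1,Q3) = 0.18 × 0.83 × 1.47 = 0.2196
  σ(Q1,Q4) = 0.25 × 0.83 × 0.95 = 0.1971
  σ(Q2,Q3) = 0.20 × 1.02 × 1.47 = 0.2999
  σ(Q2,Q4) = 0.17 × 1.02 × 0.95 = 0.1647
  σ(Q3,Q4) = 0.24 × 1.47 × 0.95 = 0.3352
σ²_T = Σσ²ᵢ + 2·Σσ_ij = 4.7927 + 2 × 1.3520 = 7.4967
α = (4/3)·(1 − 4.7927/7.4967) = 0.48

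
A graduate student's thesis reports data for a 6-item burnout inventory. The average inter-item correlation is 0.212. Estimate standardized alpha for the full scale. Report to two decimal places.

α = 0.62

Standardized α = k·r̄ / (1 + (k−1)·r̄) = 6 × 0.212 / (1 + 5 × 0.212)
  = 1.2720 / 2.0600 = 0.62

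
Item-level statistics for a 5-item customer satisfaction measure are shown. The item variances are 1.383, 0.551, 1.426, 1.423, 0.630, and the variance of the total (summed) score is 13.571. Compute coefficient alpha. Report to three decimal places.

Σσ²ᵢ = 1.383 + 0.551 + 1.426 + 1.423 + 0.630 = 5.413
α = (k/(k−1))·(1 − Σσ²ᵢ/σ²_total) = (5/4)·(1 − 5.413/13.571) = 0.751

coefficient alpha = 0.751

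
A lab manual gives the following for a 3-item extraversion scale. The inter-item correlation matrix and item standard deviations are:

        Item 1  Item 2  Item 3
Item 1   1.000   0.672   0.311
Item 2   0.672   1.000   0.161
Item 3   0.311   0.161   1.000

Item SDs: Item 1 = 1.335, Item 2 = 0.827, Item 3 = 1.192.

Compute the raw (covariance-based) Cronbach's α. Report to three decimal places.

α = 0.627

Σσ²ᵢ = 1.335² + 0.827² + 1.192² = 3.8870
Covariances σ_ij = r_ij · s_i · s_j:
  σ(Item 1,Item 2) = 0.672 × 1.335 × 0.827 = 0.7419
  σ(Item 1,Item 3) = 0.311 × 1.335 × 1.192 = 0.4949
  σ(Item 2,Item 3) = 0.161 × 0.827 × 1.192 = 0.1587
σ²_T = Σσ²ᵢ + 2·Σσ_ij = 3.8870 + 2 × 1.3955 = 6.6780
α = (3/2)·(1 − 3.8870/6.6780) = 0.627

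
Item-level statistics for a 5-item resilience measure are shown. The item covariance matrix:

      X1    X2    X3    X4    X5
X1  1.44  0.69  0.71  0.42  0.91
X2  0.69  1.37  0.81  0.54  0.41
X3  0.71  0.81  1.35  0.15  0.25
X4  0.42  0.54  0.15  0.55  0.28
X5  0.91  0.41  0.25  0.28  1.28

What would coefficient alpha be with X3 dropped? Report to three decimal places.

Remaining items: X1, X2, X4, X5 (k = 4).
Σσᵢ² = 1.44 + 1.37 + 0.55 + 1.28 = 4.64
total variance = 4.64 + 2 × 3.25 = 11.14
α (item deleted) = (4/3)·(1 − 4.64/11.14) = 0.778

coefficient alpha = 0.778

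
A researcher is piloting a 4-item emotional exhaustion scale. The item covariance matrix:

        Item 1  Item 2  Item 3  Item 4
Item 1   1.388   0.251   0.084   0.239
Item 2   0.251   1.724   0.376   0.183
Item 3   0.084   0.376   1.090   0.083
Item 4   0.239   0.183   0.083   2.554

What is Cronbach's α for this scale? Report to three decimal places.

ΣVar(i) = 1.388 + 1.724 + 1.090 + 2.554 = 6.756
Sum of off-diagonal covariances = 1.216
σ²_total = 6.756 + 2 × 1.216 = 9.188
α = (k/(k−1))·(1 − ΣVar(i)/σ²_total) = (4/3)·(1 − 6.756/9.188) = 0.353

Cronbach's α = 0.353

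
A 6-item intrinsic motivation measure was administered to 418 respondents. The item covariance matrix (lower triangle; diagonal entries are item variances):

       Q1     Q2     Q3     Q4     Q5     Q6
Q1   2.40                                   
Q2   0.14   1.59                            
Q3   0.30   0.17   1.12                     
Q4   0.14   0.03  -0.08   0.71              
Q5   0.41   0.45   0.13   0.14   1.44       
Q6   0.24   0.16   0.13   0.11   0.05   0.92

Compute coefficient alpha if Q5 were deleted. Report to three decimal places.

coefficient alpha = 0.356

Remaining items: Q1, Q2, Q3, Q4, Q6 (k = 5).
sum of item variances = 2.40 + 1.59 + 1.12 + 0.71 + 0.92 = 6.74
σ²_total = 6.74 + 2 × 1.34 = 9.42
α (item deleted) = (5/4)·(1 − 6.74/9.42) = 0.356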